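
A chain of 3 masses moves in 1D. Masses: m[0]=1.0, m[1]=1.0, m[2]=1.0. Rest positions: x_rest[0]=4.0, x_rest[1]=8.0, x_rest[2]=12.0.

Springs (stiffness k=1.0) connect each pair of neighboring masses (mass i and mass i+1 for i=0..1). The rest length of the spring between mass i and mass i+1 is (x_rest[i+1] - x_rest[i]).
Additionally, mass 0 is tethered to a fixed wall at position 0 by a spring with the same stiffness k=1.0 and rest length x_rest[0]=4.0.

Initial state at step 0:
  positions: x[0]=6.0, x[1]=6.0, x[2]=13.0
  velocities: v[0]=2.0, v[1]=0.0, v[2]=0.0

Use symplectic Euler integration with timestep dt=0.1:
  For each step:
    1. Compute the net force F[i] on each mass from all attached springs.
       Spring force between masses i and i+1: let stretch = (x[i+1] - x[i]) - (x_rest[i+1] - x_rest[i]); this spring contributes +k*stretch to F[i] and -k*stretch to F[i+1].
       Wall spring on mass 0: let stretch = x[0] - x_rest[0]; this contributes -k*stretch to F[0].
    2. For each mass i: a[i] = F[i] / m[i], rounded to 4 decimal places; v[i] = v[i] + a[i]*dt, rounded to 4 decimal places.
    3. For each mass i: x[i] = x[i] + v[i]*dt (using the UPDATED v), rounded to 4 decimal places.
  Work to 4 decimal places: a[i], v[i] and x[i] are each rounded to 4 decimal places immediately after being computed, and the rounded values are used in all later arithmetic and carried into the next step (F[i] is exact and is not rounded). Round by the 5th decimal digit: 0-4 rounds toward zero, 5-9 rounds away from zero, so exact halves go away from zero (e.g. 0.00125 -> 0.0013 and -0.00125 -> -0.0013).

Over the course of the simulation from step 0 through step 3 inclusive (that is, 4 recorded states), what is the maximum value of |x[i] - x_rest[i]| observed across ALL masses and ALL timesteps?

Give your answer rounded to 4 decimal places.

Answer: 2.2335

Derivation:
Step 0: x=[6.0000 6.0000 13.0000] v=[2.0000 0.0000 0.0000]
Step 1: x=[6.1400 6.0700 12.9700] v=[1.4000 0.7000 -0.3000]
Step 2: x=[6.2179 6.2097 12.9110] v=[0.7790 1.3970 -0.5900]
Step 3: x=[6.2335 6.4165 12.8250] v=[0.1564 2.0680 -0.8601]
Max displacement = 2.2335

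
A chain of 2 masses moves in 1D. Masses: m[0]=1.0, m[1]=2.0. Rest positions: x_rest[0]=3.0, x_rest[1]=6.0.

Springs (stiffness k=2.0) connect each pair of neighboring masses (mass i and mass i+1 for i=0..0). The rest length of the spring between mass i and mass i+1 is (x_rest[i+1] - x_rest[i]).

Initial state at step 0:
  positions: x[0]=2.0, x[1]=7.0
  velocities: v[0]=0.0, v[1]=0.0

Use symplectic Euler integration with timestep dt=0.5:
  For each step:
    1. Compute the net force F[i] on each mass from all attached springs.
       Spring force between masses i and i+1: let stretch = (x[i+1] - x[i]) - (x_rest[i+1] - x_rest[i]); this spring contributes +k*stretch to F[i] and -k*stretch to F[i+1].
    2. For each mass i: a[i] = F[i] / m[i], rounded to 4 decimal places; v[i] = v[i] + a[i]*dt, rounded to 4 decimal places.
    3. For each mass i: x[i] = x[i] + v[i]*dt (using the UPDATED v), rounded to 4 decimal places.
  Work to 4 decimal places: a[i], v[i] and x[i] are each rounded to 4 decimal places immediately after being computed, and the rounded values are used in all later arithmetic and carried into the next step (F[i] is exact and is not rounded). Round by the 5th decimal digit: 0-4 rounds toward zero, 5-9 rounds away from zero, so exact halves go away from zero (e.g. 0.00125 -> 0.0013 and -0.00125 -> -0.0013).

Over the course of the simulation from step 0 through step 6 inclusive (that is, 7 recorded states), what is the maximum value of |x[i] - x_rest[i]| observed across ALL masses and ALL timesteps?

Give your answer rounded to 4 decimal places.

Answer: 1.8125

Derivation:
Step 0: x=[2.0000 7.0000] v=[0.0000 0.0000]
Step 1: x=[3.0000 6.5000] v=[2.0000 -1.0000]
Step 2: x=[4.2500 5.8750] v=[2.5000 -1.2500]
Step 3: x=[4.8125 5.5938] v=[1.1250 -0.5625]
Step 4: x=[4.2657 5.8673] v=[-1.0937 0.5469]
Step 5: x=[3.0197 6.4904] v=[-2.4921 1.2461]
Step 6: x=[2.0090 6.9958] v=[-2.0214 1.0108]
Max displacement = 1.8125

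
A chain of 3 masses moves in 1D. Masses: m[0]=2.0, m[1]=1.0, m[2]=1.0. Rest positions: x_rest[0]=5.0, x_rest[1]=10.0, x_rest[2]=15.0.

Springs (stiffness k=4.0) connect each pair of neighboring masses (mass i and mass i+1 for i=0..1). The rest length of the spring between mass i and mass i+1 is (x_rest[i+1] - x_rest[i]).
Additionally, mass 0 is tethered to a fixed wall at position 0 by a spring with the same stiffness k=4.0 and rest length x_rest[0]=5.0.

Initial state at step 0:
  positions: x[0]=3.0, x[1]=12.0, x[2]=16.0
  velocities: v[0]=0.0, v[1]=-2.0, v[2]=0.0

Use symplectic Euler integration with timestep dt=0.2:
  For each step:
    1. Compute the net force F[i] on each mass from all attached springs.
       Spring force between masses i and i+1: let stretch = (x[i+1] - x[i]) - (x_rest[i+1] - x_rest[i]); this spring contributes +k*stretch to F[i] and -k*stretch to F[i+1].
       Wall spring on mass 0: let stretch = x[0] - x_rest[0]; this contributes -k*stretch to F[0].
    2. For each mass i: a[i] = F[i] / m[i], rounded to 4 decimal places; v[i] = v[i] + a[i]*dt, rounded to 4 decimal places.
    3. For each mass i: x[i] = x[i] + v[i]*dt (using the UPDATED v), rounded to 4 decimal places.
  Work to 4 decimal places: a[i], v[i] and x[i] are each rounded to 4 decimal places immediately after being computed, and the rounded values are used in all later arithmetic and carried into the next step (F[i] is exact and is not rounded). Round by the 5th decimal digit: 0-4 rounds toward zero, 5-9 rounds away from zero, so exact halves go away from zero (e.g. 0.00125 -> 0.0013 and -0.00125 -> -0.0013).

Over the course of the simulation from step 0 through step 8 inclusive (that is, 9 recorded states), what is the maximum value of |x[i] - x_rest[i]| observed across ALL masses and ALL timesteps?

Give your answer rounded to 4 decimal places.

Step 0: x=[3.0000 12.0000 16.0000] v=[0.0000 -2.0000 0.0000]
Step 1: x=[3.4800 10.8000 16.1600] v=[2.4000 -6.0000 0.8000]
Step 2: x=[4.2672 9.2864 16.2624] v=[3.9360 -7.5680 0.5120]
Step 3: x=[5.1146 8.0859 16.0486] v=[4.2368 -6.0026 -1.0688]
Step 4: x=[5.7905 7.6840 15.3608] v=[3.3795 -2.0095 -3.4390]
Step 5: x=[6.1546 8.2074 14.2447] v=[1.8207 2.6171 -5.5804]
Step 6: x=[6.1906 9.3683 12.9627] v=[0.1800 5.8047 -6.4102]
Step 7: x=[5.9856 10.5959 11.9056] v=[-1.0252 6.1381 -5.2857]
Step 8: x=[5.6705 11.2954 11.4389] v=[-1.5753 3.4976 -2.3335]
Max displacement = 3.5611

Answer: 3.5611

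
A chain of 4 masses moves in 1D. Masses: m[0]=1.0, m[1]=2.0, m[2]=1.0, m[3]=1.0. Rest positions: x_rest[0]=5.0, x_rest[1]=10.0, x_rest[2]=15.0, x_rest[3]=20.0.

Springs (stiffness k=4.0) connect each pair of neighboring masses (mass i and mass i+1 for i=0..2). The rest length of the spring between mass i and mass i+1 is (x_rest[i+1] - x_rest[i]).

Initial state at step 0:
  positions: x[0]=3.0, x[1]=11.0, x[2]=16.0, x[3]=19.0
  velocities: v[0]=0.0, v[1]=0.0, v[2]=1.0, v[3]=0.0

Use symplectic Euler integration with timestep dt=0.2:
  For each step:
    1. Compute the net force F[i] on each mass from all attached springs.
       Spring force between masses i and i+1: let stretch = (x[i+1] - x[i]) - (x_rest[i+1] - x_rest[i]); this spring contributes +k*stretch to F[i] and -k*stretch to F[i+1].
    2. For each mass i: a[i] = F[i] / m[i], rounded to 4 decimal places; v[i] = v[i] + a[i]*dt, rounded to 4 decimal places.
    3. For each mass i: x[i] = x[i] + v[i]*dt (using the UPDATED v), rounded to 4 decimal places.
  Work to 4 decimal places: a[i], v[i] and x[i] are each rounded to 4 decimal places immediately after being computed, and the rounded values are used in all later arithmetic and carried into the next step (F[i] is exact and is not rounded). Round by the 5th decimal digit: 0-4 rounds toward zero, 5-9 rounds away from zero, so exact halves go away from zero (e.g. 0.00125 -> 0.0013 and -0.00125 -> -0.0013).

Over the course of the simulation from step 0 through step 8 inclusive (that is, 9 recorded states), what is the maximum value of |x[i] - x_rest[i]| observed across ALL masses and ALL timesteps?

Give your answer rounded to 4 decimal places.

Answer: 2.1038

Derivation:
Step 0: x=[3.0000 11.0000 16.0000 19.0000] v=[0.0000 0.0000 1.0000 0.0000]
Step 1: x=[3.4800 10.7600 15.8800 19.3200] v=[2.4000 -1.2000 -0.6000 1.6000]
Step 2: x=[4.3248 10.3472 15.4912 19.8896] v=[4.2240 -2.0640 -1.9440 2.8480]
Step 3: x=[5.3332 9.8641 14.9831 20.5555] v=[5.0419 -2.4154 -2.5405 3.3293]
Step 4: x=[6.2665 9.4281 14.5475 21.1298] v=[4.6666 -2.1802 -2.1778 2.8714]
Step 5: x=[6.9057 9.1487 14.3460 21.4509] v=[3.1959 -1.3971 -1.0075 1.6056]
Step 6: x=[7.1038 9.1056 14.4497 21.4352] v=[0.9903 -0.2154 0.5186 -0.0783]
Step 7: x=[6.8221 9.3299 14.8160 21.1019] v=[-1.4083 1.1215 1.8317 -1.6667]
Step 8: x=[6.1417 9.7925 15.3103 20.5628] v=[-3.4021 2.3128 2.4715 -2.6954]
Max displacement = 2.1038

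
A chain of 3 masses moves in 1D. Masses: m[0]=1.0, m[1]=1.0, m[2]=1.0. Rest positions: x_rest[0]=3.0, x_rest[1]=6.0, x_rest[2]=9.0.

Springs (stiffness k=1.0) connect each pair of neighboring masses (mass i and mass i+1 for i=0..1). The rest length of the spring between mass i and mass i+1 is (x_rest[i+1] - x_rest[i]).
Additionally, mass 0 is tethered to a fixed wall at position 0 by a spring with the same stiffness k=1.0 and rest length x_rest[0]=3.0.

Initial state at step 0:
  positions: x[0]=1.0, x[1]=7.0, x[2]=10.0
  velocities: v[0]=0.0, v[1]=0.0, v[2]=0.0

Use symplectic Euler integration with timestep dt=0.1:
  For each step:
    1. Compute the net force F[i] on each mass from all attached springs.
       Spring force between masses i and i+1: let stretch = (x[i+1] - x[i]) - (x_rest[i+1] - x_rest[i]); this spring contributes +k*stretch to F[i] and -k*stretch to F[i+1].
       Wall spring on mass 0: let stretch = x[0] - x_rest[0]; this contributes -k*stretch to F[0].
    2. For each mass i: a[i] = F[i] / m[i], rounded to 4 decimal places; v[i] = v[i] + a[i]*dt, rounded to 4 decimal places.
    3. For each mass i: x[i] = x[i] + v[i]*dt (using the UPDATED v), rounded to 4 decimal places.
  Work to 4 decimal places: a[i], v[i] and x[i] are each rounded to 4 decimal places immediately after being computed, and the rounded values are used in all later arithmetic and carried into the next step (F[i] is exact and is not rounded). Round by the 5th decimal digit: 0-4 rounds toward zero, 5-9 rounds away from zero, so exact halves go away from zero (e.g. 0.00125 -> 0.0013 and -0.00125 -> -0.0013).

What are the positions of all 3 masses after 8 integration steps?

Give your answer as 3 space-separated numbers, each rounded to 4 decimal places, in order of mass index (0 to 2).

Step 0: x=[1.0000 7.0000 10.0000] v=[0.0000 0.0000 0.0000]
Step 1: x=[1.0500 6.9700 10.0000] v=[0.5000 -0.3000 0.0000]
Step 2: x=[1.1487 6.9111 9.9997] v=[0.9870 -0.5890 -0.0030]
Step 3: x=[1.2935 6.8255 9.9985] v=[1.4484 -0.8564 -0.0119]
Step 4: x=[1.4807 6.7163 9.9956] v=[1.8723 -1.0923 -0.0292]
Step 5: x=[1.7055 6.5875 9.9899] v=[2.2478 -1.2879 -0.0571]
Step 6: x=[1.9621 6.4439 9.9802] v=[2.5655 -1.4359 -0.0973]
Step 7: x=[2.2439 6.2909 9.9651] v=[2.8175 -1.5305 -0.1509]
Step 8: x=[2.5437 6.1341 9.9433] v=[2.9978 -1.5678 -0.2183]

Answer: 2.5437 6.1341 9.9433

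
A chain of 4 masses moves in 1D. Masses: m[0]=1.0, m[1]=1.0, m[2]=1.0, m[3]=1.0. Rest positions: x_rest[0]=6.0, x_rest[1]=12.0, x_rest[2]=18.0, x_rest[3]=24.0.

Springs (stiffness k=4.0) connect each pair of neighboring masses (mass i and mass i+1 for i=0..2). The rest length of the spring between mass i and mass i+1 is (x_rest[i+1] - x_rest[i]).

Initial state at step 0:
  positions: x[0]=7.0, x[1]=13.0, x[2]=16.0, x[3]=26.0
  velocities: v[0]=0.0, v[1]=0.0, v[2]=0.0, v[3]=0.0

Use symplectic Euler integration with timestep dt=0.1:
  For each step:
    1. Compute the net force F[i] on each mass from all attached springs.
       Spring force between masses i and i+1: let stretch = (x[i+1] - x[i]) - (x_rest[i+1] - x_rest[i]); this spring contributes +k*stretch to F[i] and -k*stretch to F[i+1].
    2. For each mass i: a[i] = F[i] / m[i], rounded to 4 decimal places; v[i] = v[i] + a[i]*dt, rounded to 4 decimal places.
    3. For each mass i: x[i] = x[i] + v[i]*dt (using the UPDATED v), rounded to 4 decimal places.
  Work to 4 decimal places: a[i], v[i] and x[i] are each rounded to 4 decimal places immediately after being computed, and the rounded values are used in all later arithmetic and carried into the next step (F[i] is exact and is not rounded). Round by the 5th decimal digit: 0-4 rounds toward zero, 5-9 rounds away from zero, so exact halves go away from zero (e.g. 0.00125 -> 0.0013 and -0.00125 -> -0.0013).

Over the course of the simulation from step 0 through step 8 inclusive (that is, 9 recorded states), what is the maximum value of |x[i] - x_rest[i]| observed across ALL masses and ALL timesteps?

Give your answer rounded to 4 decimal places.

Answer: 2.7243

Derivation:
Step 0: x=[7.0000 13.0000 16.0000 26.0000] v=[0.0000 0.0000 0.0000 0.0000]
Step 1: x=[7.0000 12.8800 16.2800 25.8400] v=[0.0000 -1.2000 2.8000 -1.6000]
Step 2: x=[6.9952 12.6608 16.8064 25.5376] v=[-0.0480 -2.1920 5.2640 -3.0240]
Step 3: x=[6.9770 12.3808 17.5162 25.1260] v=[-0.1818 -2.8000 7.0982 -4.1165]
Step 4: x=[6.9350 12.0901 18.3250 24.6500] v=[-0.4203 -2.9074 8.0880 -4.7604]
Step 5: x=[6.8592 11.8426 19.1374 24.1610] v=[-0.7583 -2.4755 8.1240 -4.8904]
Step 6: x=[6.7427 11.6875 19.8590 23.7110] v=[-1.1649 -1.5509 7.2155 -4.4998]
Step 7: x=[6.5840 11.6615 20.4078 23.3469] v=[-1.5870 -0.2602 5.4877 -3.6406]
Step 8: x=[6.3884 11.7822 20.7243 23.1053] v=[-1.9560 1.2073 3.1648 -2.4162]
Max displacement = 2.7243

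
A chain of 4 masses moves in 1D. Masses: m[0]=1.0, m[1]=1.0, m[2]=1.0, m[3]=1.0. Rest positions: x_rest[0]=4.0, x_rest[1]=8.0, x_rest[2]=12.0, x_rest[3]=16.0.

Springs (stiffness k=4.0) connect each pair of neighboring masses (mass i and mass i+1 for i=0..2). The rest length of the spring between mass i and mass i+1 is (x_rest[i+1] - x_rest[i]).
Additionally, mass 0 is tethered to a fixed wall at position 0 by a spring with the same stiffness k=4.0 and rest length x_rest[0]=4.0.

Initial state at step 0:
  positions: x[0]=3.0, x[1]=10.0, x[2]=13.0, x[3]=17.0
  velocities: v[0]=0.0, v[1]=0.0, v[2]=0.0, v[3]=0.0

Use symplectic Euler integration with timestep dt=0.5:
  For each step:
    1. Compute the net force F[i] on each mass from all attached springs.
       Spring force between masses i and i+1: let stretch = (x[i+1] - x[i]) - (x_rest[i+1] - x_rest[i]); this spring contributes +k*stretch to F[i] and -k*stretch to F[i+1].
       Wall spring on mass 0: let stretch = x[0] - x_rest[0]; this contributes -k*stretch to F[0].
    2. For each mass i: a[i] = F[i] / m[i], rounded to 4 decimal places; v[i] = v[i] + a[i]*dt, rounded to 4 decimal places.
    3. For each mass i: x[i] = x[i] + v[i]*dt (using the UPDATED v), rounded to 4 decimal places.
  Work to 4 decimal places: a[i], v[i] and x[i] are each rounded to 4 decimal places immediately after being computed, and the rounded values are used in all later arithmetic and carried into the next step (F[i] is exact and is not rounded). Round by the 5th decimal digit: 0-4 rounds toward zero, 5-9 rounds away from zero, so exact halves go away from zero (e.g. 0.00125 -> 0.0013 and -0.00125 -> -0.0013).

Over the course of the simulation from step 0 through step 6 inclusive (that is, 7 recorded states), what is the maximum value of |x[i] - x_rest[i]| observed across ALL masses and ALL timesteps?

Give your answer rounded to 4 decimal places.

Step 0: x=[3.0000 10.0000 13.0000 17.0000] v=[0.0000 0.0000 0.0000 0.0000]
Step 1: x=[7.0000 6.0000 14.0000 17.0000] v=[8.0000 -8.0000 2.0000 0.0000]
Step 2: x=[3.0000 11.0000 10.0000 18.0000] v=[-8.0000 10.0000 -8.0000 2.0000]
Step 3: x=[4.0000 7.0000 15.0000 15.0000] v=[2.0000 -8.0000 10.0000 -6.0000]
Step 4: x=[4.0000 8.0000 12.0000 16.0000] v=[0.0000 2.0000 -6.0000 2.0000]
Step 5: x=[4.0000 9.0000 9.0000 17.0000] v=[0.0000 2.0000 -6.0000 2.0000]
Step 6: x=[5.0000 5.0000 14.0000 14.0000] v=[2.0000 -8.0000 10.0000 -6.0000]
Max displacement = 3.0000

Answer: 3.0000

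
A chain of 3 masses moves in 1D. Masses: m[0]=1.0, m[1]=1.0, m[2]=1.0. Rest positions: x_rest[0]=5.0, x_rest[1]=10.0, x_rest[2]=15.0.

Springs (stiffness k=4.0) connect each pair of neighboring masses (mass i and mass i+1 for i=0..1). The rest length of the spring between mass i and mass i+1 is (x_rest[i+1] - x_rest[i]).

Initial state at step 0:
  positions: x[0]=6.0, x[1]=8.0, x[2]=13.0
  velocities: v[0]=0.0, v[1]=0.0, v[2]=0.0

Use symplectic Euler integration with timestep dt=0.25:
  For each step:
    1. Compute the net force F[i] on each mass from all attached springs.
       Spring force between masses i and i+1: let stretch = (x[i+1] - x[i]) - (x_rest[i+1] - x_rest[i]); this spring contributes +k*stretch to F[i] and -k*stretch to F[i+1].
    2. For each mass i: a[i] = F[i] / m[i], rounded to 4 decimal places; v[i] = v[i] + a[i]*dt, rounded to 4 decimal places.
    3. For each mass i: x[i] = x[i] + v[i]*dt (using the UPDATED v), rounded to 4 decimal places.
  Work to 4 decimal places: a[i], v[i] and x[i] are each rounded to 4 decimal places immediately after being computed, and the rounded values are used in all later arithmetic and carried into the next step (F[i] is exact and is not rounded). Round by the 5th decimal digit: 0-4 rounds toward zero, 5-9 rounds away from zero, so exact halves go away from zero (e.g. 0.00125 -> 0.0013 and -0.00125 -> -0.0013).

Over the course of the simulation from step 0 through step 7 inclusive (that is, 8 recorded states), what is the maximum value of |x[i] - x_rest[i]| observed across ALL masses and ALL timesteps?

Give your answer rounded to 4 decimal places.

Step 0: x=[6.0000 8.0000 13.0000] v=[0.0000 0.0000 0.0000]
Step 1: x=[5.2500 8.7500 13.0000] v=[-3.0000 3.0000 0.0000]
Step 2: x=[4.1250 9.6875 13.1875] v=[-4.5000 3.7500 0.7500]
Step 3: x=[3.1406 10.1094 13.7500] v=[-3.9375 1.6875 2.2500]
Step 4: x=[2.6484 9.6992 14.6524] v=[-1.9687 -1.6407 3.6094]
Step 5: x=[2.6689 8.7646 15.5665] v=[0.0821 -3.7383 3.6562]
Step 6: x=[2.9634 8.0066 16.0301] v=[1.1778 -3.0321 1.8543]
Step 7: x=[3.2687 7.9937 15.7378] v=[1.2210 -0.0518 -1.1692]
Max displacement = 2.3516

Answer: 2.3516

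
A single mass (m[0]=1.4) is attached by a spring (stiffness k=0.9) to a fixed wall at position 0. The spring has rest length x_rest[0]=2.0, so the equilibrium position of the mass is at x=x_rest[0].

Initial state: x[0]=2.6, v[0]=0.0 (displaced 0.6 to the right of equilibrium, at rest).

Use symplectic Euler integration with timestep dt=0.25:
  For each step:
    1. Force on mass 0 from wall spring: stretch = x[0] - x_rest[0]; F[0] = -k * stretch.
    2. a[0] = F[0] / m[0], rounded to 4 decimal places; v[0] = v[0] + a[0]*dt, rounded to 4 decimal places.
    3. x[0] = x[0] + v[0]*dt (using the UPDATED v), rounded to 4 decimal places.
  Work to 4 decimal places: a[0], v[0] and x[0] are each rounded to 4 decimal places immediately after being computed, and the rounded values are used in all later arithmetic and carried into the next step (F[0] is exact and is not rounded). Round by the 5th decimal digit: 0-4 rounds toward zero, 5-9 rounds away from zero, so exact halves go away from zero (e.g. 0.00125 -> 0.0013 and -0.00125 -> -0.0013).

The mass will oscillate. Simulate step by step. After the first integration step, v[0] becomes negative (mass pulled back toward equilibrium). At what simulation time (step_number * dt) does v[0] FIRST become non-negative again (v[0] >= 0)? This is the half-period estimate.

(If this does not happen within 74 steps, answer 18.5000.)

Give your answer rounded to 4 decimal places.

Step 0: x=[2.6000] v=[0.0000]
Step 1: x=[2.5759] v=[-0.0964]
Step 2: x=[2.5287] v=[-0.1890]
Step 3: x=[2.4602] v=[-0.2740]
Step 4: x=[2.3732] v=[-0.3480]
Step 5: x=[2.2712] v=[-0.4080]
Step 6: x=[2.1583] v=[-0.4516]
Step 7: x=[2.0390] v=[-0.4771]
Step 8: x=[1.9182] v=[-0.4834]
Step 9: x=[1.8006] v=[-0.4703]
Step 10: x=[1.6910] v=[-0.4383]
Step 11: x=[1.5938] v=[-0.3887]
Step 12: x=[1.5130] v=[-0.3234]
Step 13: x=[1.4517] v=[-0.2451]
Step 14: x=[1.4125] v=[-0.1570]
Step 15: x=[1.3969] v=[-0.0626]
Step 16: x=[1.4055] v=[0.0343]
First v>=0 after going negative at step 16, time=4.0000

Answer: 4.0000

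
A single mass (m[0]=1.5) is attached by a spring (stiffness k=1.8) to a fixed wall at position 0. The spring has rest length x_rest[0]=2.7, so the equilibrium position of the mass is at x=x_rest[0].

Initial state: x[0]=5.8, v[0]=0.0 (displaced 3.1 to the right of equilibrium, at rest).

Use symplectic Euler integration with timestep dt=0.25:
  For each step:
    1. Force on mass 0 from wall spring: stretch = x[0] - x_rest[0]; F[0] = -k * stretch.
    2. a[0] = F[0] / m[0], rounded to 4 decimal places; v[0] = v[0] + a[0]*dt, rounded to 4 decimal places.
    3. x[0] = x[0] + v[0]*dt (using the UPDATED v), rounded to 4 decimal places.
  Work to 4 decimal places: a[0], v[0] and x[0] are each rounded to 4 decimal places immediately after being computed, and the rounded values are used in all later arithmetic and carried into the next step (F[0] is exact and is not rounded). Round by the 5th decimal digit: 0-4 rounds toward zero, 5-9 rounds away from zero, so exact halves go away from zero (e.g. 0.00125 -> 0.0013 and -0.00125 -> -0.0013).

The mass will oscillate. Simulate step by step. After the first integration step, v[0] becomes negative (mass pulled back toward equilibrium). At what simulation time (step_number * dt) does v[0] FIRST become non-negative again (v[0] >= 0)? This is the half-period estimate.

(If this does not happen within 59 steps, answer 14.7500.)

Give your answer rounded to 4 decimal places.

Step 0: x=[5.8000] v=[0.0000]
Step 1: x=[5.5675] v=[-0.9300]
Step 2: x=[5.1199] v=[-1.7903]
Step 3: x=[4.4908] v=[-2.5163]
Step 4: x=[3.7274] v=[-3.0536]
Step 5: x=[2.8870] v=[-3.3618]
Step 6: x=[2.0325] v=[-3.4179]
Step 7: x=[1.2281] v=[-3.2177]
Step 8: x=[0.5341] v=[-2.7761]
Step 9: x=[0.0025] v=[-2.1263]
Step 10: x=[-0.3268] v=[-1.3171]
Step 11: x=[-0.4291] v=[-0.4091]
Step 12: x=[-0.2967] v=[0.5296]
First v>=0 after going negative at step 12, time=3.0000

Answer: 3.0000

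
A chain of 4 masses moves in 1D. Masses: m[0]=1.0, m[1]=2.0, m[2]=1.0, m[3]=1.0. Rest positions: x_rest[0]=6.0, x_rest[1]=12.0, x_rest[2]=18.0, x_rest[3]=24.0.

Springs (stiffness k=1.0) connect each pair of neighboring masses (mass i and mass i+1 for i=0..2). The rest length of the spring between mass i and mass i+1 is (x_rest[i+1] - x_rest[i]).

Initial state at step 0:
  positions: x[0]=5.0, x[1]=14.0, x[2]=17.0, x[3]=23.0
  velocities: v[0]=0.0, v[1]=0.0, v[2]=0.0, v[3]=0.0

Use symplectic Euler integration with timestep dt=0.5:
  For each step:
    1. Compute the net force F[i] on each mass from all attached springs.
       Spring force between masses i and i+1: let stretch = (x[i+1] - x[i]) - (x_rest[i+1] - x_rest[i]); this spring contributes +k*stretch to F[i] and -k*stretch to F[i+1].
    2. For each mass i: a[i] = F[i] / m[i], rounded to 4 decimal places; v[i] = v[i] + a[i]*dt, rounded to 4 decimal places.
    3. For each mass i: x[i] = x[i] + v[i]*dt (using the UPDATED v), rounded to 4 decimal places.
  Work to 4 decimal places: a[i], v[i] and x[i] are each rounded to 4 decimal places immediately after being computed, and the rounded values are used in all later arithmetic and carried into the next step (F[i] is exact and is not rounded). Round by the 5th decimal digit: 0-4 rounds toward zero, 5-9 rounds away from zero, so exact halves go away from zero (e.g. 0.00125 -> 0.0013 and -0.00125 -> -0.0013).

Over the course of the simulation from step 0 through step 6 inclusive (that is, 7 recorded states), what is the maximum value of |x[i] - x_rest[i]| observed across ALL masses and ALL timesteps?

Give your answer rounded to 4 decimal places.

Step 0: x=[5.0000 14.0000 17.0000 23.0000] v=[0.0000 0.0000 0.0000 0.0000]
Step 1: x=[5.7500 13.2500 17.7500 23.0000] v=[1.5000 -1.5000 1.5000 0.0000]
Step 2: x=[6.8750 12.1250 18.6875 23.1875] v=[2.2500 -2.2500 1.8750 0.3750]
Step 3: x=[7.8125 11.1641 19.1094 23.7500] v=[1.8750 -1.9219 0.8438 1.1250]
Step 4: x=[8.0879 10.7774 18.7051 24.6524] v=[0.5508 -0.7735 -0.8086 1.8047]
Step 5: x=[7.5357 11.0455 17.8057 25.5680] v=[-1.1045 0.5361 -1.7988 1.8311]
Step 6: x=[6.3609 11.7199 17.1568 26.0430] v=[-2.3496 1.3487 -1.2978 0.9500]
Max displacement = 2.0879

Answer: 2.0879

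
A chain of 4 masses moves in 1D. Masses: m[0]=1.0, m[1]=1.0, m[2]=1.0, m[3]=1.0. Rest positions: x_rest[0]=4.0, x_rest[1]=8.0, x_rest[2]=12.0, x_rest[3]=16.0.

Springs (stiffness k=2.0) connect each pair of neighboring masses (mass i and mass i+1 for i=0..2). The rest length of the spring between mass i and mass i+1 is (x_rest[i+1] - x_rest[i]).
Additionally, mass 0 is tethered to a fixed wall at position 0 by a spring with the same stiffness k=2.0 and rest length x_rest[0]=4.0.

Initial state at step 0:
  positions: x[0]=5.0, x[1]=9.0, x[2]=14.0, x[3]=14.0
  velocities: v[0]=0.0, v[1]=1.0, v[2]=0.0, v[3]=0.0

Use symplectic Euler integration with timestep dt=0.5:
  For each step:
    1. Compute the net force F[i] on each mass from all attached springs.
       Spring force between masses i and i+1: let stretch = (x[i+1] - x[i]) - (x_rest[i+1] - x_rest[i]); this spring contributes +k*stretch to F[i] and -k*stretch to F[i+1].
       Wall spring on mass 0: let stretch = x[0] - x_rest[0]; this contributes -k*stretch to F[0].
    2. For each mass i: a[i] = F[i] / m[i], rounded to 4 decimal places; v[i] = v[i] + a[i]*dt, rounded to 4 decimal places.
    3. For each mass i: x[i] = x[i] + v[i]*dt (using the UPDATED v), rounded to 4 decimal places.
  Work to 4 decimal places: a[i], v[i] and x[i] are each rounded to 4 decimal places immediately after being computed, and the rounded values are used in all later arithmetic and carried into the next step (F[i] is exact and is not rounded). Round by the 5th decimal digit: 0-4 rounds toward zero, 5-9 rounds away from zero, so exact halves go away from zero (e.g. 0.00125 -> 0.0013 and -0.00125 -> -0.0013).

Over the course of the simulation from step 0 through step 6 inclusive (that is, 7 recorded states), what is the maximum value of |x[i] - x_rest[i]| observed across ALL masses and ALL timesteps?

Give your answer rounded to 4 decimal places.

Step 0: x=[5.0000 9.0000 14.0000 14.0000] v=[0.0000 1.0000 0.0000 0.0000]
Step 1: x=[4.5000 10.0000 11.5000 16.0000] v=[-1.0000 2.0000 -5.0000 4.0000]
Step 2: x=[4.5000 9.0000 10.5000 17.7500] v=[0.0000 -2.0000 -2.0000 3.5000]
Step 3: x=[4.5000 6.5000 12.3750 17.8750] v=[0.0000 -5.0000 3.7500 0.2500]
Step 4: x=[3.2500 5.9375 14.0625 17.2500] v=[-2.5000 -1.1250 3.3750 -1.2500]
Step 5: x=[1.7188 8.0938 13.2813 17.0313] v=[-3.0625 4.3125 -1.5625 -0.4375]
Step 6: x=[2.5157 9.6563 11.7813 16.9376] v=[1.5937 3.1250 -3.0000 -0.1875]
Max displacement = 2.2812

Answer: 2.2812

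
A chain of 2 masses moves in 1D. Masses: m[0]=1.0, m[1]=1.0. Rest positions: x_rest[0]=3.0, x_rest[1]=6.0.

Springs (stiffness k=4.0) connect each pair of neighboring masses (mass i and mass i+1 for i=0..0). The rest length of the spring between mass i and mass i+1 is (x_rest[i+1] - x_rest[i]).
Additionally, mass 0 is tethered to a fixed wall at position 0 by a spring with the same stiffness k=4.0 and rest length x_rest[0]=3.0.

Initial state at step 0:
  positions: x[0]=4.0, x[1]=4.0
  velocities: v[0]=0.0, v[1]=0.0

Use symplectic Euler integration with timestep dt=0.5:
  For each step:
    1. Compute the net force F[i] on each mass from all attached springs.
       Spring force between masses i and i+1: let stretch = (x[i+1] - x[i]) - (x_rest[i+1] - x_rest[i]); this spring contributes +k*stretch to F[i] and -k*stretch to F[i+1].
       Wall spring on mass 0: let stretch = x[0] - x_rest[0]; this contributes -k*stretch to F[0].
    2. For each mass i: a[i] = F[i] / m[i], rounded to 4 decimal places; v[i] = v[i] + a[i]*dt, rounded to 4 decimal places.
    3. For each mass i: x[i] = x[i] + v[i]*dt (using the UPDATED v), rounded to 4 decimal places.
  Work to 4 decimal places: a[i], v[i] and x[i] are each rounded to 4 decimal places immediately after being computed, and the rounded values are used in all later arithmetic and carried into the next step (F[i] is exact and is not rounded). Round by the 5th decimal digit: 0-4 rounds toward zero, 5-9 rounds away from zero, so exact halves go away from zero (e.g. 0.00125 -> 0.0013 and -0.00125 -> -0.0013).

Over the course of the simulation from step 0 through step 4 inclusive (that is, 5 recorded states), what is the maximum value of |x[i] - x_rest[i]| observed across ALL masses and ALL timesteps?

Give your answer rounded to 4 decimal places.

Answer: 3.0000

Derivation:
Step 0: x=[4.0000 4.0000] v=[0.0000 0.0000]
Step 1: x=[0.0000 7.0000] v=[-8.0000 6.0000]
Step 2: x=[3.0000 6.0000] v=[6.0000 -2.0000]
Step 3: x=[6.0000 5.0000] v=[6.0000 -2.0000]
Step 4: x=[2.0000 8.0000] v=[-8.0000 6.0000]
Max displacement = 3.0000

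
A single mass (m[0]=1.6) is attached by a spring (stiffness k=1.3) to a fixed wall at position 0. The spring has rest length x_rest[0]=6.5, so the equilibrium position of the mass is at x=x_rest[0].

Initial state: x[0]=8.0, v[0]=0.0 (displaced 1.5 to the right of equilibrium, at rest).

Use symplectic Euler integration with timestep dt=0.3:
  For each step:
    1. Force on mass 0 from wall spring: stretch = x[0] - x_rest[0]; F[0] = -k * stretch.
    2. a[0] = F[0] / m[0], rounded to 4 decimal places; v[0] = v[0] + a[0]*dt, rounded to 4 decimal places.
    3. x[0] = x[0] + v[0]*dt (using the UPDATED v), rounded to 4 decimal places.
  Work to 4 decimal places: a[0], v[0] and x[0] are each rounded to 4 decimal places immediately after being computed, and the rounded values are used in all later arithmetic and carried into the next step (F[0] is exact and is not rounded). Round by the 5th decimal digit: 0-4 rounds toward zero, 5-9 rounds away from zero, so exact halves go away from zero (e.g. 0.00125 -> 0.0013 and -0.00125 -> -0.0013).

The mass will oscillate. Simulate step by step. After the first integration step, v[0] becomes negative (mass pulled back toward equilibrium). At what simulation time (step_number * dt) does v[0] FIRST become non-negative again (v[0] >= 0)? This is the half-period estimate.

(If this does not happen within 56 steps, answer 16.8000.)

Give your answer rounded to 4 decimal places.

Step 0: x=[8.0000] v=[0.0000]
Step 1: x=[7.8903] v=[-0.3656]
Step 2: x=[7.6790] v=[-0.7045]
Step 3: x=[7.3814] v=[-0.9919]
Step 4: x=[7.0194] v=[-1.2067]
Step 5: x=[6.6194] v=[-1.3333]
Step 6: x=[6.2107] v=[-1.3624]
Step 7: x=[5.8231] v=[-1.2919]
Step 8: x=[5.4850] v=[-1.1269]
Step 9: x=[5.2212] v=[-0.8795]
Step 10: x=[5.0509] v=[-0.5678]
Step 11: x=[4.9865] v=[-0.2146]
Step 12: x=[5.0328] v=[0.1543]
First v>=0 after going negative at step 12, time=3.6000

Answer: 3.6000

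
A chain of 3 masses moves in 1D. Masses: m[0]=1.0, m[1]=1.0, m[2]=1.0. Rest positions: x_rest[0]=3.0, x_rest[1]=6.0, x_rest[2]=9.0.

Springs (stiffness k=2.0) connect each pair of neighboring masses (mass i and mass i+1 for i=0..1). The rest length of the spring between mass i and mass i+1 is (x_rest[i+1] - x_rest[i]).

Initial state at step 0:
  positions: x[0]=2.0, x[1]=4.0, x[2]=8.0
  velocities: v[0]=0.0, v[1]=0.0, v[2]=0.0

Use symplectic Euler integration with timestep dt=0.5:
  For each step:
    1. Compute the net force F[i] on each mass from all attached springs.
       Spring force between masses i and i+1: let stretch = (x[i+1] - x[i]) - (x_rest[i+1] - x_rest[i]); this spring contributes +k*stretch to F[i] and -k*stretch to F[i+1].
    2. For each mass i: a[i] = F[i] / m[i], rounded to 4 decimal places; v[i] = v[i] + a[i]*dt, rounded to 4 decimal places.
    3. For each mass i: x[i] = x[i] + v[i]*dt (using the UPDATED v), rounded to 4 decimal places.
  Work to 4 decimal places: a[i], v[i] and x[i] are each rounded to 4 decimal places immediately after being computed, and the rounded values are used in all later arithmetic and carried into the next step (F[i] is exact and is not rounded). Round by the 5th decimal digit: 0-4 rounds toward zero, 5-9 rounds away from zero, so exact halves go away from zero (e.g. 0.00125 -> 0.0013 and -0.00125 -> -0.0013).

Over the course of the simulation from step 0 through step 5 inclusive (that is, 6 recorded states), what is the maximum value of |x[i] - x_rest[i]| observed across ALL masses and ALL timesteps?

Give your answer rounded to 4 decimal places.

Step 0: x=[2.0000 4.0000 8.0000] v=[0.0000 0.0000 0.0000]
Step 1: x=[1.5000 5.0000 7.5000] v=[-1.0000 2.0000 -1.0000]
Step 2: x=[1.2500 5.5000 7.2500] v=[-0.5000 1.0000 -0.5000]
Step 3: x=[1.6250 4.7500 7.6250] v=[0.7500 -1.5000 0.7500]
Step 4: x=[2.0625 3.8750 8.0625] v=[0.8750 -1.7500 0.8750]
Step 5: x=[1.9063 4.1875 7.9063] v=[-0.3125 0.6250 -0.3125]
Max displacement = 2.1250

Answer: 2.1250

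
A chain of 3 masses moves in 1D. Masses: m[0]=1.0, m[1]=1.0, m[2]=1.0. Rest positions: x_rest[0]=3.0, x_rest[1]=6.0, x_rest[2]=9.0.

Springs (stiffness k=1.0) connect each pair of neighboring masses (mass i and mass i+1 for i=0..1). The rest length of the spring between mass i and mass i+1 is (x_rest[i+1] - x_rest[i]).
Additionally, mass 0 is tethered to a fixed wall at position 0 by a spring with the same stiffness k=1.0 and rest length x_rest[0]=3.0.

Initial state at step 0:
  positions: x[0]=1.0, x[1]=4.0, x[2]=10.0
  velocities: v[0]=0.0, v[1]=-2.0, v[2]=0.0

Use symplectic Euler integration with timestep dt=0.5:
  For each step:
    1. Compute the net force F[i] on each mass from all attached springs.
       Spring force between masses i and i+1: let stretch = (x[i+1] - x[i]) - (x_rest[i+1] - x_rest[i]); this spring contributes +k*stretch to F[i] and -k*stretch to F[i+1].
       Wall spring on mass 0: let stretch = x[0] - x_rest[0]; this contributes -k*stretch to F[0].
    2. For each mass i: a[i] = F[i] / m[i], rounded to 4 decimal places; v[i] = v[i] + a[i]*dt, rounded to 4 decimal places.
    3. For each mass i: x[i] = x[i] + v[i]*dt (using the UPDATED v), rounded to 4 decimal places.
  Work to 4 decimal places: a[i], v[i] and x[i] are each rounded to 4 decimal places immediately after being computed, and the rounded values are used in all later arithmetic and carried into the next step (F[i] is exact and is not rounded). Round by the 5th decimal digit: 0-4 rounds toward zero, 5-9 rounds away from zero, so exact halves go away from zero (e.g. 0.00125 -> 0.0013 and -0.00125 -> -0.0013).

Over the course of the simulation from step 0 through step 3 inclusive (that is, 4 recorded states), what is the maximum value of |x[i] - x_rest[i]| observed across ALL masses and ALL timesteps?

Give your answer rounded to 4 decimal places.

Answer: 2.6406

Derivation:
Step 0: x=[1.0000 4.0000 10.0000] v=[0.0000 -2.0000 0.0000]
Step 1: x=[1.5000 3.7500 9.2500] v=[1.0000 -0.5000 -1.5000]
Step 2: x=[2.1875 4.3125 7.8750] v=[1.3750 1.1250 -2.7500]
Step 3: x=[2.8594 5.2344 6.3594] v=[1.3438 1.8438 -3.0313]
Max displacement = 2.6406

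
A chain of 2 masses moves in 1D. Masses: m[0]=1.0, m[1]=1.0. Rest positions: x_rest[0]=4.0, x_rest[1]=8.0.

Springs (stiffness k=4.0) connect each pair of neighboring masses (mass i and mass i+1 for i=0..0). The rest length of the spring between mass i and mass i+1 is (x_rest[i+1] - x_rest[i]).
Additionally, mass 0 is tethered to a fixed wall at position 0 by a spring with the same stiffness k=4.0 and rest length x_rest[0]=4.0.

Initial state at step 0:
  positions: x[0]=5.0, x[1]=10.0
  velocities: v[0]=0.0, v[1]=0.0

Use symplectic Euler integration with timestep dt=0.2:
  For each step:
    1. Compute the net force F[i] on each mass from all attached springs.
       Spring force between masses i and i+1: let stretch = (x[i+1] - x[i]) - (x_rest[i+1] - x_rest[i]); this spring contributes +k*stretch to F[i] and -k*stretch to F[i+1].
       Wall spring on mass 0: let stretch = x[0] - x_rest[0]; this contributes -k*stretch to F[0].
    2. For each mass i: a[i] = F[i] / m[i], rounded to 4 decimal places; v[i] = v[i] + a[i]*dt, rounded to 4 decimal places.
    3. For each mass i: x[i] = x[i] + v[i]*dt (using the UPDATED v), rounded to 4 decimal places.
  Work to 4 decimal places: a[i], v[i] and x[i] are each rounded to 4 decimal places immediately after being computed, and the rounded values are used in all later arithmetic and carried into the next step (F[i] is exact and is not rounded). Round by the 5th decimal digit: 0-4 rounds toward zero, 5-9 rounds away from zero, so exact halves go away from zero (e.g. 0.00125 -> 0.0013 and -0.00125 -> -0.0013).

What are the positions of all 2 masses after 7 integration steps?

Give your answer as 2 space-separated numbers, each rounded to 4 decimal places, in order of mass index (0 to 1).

Answer: 3.6234 7.4832

Derivation:
Step 0: x=[5.0000 10.0000] v=[0.0000 0.0000]
Step 1: x=[5.0000 9.8400] v=[0.0000 -0.8000]
Step 2: x=[4.9744 9.5456] v=[-0.1280 -1.4720]
Step 3: x=[4.8843 9.1598] v=[-0.4506 -1.9290]
Step 4: x=[4.6968 8.7299] v=[-0.9376 -2.1494]
Step 5: x=[4.4031 8.2947] v=[-1.4686 -2.1759]
Step 6: x=[4.0275 7.8769] v=[-1.8778 -2.0892]
Step 7: x=[3.6234 7.4832] v=[-2.0203 -1.9687]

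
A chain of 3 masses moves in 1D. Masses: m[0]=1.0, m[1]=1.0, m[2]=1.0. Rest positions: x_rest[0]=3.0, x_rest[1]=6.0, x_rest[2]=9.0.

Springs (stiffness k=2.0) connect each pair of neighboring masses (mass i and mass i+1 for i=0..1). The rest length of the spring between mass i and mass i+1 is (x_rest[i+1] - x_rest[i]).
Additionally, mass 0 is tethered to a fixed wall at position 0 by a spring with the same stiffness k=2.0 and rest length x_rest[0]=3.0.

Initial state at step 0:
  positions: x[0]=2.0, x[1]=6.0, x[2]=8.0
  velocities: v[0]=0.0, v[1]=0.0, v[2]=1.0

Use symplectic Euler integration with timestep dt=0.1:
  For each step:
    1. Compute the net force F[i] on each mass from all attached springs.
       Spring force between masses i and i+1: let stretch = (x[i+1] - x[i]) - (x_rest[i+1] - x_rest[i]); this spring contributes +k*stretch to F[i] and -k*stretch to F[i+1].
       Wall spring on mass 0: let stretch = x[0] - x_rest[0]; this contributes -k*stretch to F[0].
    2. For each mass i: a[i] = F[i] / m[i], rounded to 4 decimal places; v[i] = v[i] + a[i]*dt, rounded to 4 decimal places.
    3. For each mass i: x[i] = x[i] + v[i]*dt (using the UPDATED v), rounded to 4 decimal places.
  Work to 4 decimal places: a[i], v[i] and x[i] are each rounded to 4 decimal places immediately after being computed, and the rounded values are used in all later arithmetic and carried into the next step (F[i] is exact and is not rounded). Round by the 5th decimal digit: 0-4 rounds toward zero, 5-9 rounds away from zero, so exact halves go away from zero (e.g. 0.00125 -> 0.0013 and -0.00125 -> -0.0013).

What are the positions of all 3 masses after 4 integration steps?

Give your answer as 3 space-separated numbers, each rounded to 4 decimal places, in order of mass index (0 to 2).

Answer: 2.3653 5.6600 8.5631

Derivation:
Step 0: x=[2.0000 6.0000 8.0000] v=[0.0000 0.0000 1.0000]
Step 1: x=[2.0400 5.9600 8.1200] v=[0.4000 -0.4000 1.2000]
Step 2: x=[2.1176 5.8848 8.2568] v=[0.7760 -0.7520 1.3680]
Step 3: x=[2.2282 5.7817 8.4062] v=[1.1059 -1.0310 1.4936]
Step 4: x=[2.3653 5.6600 8.5631] v=[1.3710 -1.2168 1.5687]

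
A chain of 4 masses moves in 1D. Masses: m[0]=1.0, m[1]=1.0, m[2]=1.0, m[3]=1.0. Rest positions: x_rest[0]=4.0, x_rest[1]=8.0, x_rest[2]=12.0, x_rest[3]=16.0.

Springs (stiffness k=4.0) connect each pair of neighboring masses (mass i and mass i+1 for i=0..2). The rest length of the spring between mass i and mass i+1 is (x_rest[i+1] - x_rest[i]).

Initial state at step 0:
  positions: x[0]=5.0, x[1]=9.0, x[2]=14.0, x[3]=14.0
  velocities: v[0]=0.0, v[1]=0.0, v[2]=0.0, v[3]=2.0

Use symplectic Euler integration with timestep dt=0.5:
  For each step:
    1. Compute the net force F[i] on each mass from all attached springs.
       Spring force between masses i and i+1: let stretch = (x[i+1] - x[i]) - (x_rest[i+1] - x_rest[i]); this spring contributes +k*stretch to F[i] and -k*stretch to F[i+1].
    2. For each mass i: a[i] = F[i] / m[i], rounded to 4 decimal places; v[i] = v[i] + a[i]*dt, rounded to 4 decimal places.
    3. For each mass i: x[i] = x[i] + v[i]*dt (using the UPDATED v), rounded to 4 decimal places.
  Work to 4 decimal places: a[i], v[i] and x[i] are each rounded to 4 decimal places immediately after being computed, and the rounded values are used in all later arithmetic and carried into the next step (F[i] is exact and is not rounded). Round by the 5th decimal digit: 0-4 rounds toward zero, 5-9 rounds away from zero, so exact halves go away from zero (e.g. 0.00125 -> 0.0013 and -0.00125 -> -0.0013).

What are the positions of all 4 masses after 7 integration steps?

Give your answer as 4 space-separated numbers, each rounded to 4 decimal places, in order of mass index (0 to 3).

Answer: 7.0000 11.0000 16.0000 15.0000

Derivation:
Step 0: x=[5.0000 9.0000 14.0000 14.0000] v=[0.0000 0.0000 0.0000 2.0000]
Step 1: x=[5.0000 10.0000 9.0000 19.0000] v=[0.0000 2.0000 -10.0000 10.0000]
Step 2: x=[6.0000 5.0000 15.0000 18.0000] v=[2.0000 -10.0000 12.0000 -2.0000]
Step 3: x=[2.0000 11.0000 14.0000 18.0000] v=[-8.0000 12.0000 -2.0000 0.0000]
Step 4: x=[3.0000 11.0000 14.0000 18.0000] v=[2.0000 0.0000 0.0000 0.0000]
Step 5: x=[8.0000 6.0000 15.0000 18.0000] v=[10.0000 -10.0000 2.0000 0.0000]
Step 6: x=[7.0000 12.0000 10.0000 19.0000] v=[-2.0000 12.0000 -10.0000 2.0000]
Step 7: x=[7.0000 11.0000 16.0000 15.0000] v=[0.0000 -2.0000 12.0000 -8.0000]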